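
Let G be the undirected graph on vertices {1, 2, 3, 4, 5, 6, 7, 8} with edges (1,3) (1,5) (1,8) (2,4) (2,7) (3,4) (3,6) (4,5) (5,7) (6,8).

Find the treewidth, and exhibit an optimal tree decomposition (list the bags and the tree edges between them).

The largest bag has 3 vertices, giving width 2; this decomposition certifies tw(G) ≤ 2. For the lower bound, G contains the cycle 8–6–3–1–8, so G is not a forest; only forests have treewidth ≤ 1, hence tw(G) ≥ 2. Therefore the treewidth is 2.

Treewidth 2.
One such decomposition:
Bags: B1 = {1, 6, 8}  B2 = {1, 3, 6}  B3 = {1, 3, 5}  B4 = {3, 4, 5}  B5 = {4, 5, 7}  B6 = {2, 4, 7}
Tree: B1–B2, B2–B3, B3–B4, B4–B5, B5–B6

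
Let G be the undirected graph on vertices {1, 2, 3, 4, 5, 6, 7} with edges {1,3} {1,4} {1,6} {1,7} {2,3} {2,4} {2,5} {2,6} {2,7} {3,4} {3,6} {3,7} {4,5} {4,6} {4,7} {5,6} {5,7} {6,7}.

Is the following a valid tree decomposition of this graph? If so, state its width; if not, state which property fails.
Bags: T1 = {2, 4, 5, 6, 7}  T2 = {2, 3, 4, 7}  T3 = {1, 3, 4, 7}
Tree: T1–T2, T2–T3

A tree decomposition must satisfy three properties: every vertex lies in some bag; for every edge, both endpoints lie together in some bag; and for every vertex, the bags containing it form a connected subtree. Here edge (6,3) lies in no bag, so the decomposition is invalid.

No — edge (6,3) lies in no bag.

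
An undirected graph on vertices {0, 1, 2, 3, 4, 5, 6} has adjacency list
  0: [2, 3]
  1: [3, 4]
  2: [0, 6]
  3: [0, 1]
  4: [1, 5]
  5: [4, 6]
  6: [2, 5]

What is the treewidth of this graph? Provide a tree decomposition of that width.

Every bag has size at most 3, so the width is 3 − 1 = 2 and tw(G) ≤ 2. The edges 0–2–6–5–4–1–3–0 form a cycle, so G is not a tree and its treewidth is at least 2. Therefore the treewidth is 2.

Treewidth 2.
Bags: B1 = {0, 2, 6}  B2 = {0, 5, 6}  B3 = {0, 4, 5}  B4 = {0, 1, 4}  B5 = {0, 1, 3}
Tree: B1–B2, B2–B3, B3–B4, B4–B5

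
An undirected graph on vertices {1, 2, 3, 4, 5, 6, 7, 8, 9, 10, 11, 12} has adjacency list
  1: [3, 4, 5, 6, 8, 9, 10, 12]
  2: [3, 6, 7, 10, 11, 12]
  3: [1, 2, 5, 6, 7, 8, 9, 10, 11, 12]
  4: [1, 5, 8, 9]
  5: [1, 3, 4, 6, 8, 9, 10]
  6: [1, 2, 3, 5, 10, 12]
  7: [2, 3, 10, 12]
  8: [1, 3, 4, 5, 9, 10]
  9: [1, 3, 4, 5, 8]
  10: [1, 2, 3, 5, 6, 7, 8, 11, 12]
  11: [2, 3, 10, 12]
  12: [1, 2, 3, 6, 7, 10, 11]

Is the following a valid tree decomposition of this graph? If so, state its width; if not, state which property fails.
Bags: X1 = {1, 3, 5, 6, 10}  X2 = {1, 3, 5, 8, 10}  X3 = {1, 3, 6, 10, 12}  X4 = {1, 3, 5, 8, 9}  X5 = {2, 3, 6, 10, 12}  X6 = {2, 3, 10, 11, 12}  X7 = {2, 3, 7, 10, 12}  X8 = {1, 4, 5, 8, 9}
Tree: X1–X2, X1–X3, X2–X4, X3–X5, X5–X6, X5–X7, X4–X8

Checking the three conditions: (i) the bags cover all of {1, 2, 3, 4, 5, 6, 7, 8, 9, 10, 11, 12}; (ii) for each edge, some bag contains both endpoints; (iii) the bags containing any fixed vertex form a subtree. All hold, so the decomposition is valid with width 5 − 1 = 4.

Yes; width 4.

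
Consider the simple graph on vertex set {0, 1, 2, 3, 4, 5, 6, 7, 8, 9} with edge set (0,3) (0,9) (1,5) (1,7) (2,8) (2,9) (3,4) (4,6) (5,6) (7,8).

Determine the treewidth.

2

A width-2 tree decomposition is:
Bags: B1 = {3, 4, 6}  B2 = {3, 5, 6}  B3 = {1, 3, 5}  B4 = {1, 3, 7}  B5 = {3, 7, 8}  B6 = {2, 3, 8}  B7 = {2, 3, 9}  B8 = {0, 3, 9}
Tree: B1–B2, B2–B3, B3–B4, B4–B5, B5–B6, B6–B7, B7–B8
Each bag holds 3 vertices, so the decomposition has width 2, which upper-bounds the treewidth. For the lower bound, G contains the cycle 3–4–6–5–1–7–8–2–9–0–3, so G is not a forest; only forests have treewidth ≤ 1, hence tw(G) ≥ 2. Therefore the treewidth is 2.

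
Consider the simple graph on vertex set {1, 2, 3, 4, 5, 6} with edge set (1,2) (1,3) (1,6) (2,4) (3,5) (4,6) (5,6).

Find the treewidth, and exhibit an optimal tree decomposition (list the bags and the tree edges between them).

Treewidth 2.
One such decomposition:
Bags: B1 = {1, 2, 4}  B2 = {1, 4, 6}  B3 = {1, 3, 6}  B4 = {3, 5, 6}
Tree: B1–B2, B2–B3, B3–B4

Every bag has size at most 3, so the width is 3 − 1 = 2 and tw(G) ≤ 2. Since 2–4–6–1–2 is a cycle in G, G is not acyclic. Forests are exactly the graphs of treewidth ≤ 1, so tw(G) ≥ 2. Therefore the treewidth is 2.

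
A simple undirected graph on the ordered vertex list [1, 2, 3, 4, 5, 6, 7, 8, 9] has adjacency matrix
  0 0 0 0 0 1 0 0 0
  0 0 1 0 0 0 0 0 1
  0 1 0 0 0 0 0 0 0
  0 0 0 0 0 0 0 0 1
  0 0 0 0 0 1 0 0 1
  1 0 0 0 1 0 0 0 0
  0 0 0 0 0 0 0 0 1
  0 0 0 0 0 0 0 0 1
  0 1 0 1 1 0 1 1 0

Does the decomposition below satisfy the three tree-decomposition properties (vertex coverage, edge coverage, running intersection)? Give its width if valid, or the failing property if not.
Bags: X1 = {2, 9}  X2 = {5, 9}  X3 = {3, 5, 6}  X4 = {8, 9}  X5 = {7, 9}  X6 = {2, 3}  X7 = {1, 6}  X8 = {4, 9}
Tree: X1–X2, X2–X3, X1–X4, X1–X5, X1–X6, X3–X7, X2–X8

A tree decomposition must satisfy three properties: every vertex lies in some bag; for every edge, both endpoints lie together in some bag; and for every vertex, the bags containing it form a connected subtree. Here bags containing vertex 3 are not connected in the tree, so the decomposition is invalid.

No — bags containing vertex 3 are not connected in the tree.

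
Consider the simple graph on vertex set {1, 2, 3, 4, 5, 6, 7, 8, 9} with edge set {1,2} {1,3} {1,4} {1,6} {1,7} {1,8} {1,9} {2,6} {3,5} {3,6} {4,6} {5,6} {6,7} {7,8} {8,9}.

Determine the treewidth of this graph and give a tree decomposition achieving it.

The largest bag has 3 vertices, giving width 2; this decomposition certifies tw(G) ≤ 2. On the other hand G contains the 3-clique {1, 8, 9}. A clique must lie in a single bag of any decomposition, so no decomposition can have width below 2. Combining the bounds, tw(G) = 2.

Treewidth 2.
One optimal decomposition is:
Bags: B1 = {1, 3, 6}  B2 = {1, 6, 7}  B3 = {1, 7, 8}  B4 = {3, 5, 6}  B5 = {1, 2, 6}  B6 = {1, 4, 6}  B7 = {1, 8, 9}
Tree: B1–B2, B2–B3, B1–B4, B2–B5, B5–B6, B3–B7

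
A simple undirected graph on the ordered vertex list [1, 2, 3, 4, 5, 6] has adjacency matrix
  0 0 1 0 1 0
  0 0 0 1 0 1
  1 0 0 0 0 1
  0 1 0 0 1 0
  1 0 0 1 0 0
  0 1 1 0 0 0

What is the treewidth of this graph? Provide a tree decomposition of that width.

Every bag has size at most 3, so the width is 3 − 1 = 2 and tw(G) ≤ 2. For the lower bound, G contains the cycle 4–2–6–3–1–5–4, so G is not a forest; only forests have treewidth ≤ 1, hence tw(G) ≥ 2. The upper and lower bounds meet at 2, so that is the treewidth.

Treewidth 2.
Bags: B1 = {2, 4, 6}  B2 = {3, 4, 6}  B3 = {1, 3, 4}  B4 = {1, 4, 5}
Tree: B1–B2, B2–B3, B3–B4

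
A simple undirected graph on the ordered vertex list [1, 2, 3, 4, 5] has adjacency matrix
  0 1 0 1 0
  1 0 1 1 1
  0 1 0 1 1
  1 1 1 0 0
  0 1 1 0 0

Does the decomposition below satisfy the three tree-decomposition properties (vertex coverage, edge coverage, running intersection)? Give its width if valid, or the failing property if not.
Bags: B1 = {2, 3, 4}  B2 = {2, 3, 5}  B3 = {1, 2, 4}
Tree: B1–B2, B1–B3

Vertex coverage: the bags together contain {1, 2, 3, 4, 5}, the full vertex set. Edge coverage: each edge of G has both endpoints in at least one bag. Running intersection: for every vertex, the bags containing it form a connected subtree. All three properties hold, so this is a valid tree decomposition of width max|bag| − 1 = 2, and hence tw(G) ≤ 2.

Yes; width 2.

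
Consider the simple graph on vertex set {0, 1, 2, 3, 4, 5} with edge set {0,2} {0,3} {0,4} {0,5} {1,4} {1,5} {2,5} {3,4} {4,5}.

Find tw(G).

2

A width-2 tree decomposition is:
Bags: B1 = {0, 4, 5}  B2 = {0, 2, 5}  B3 = {1, 4, 5}  B4 = {0, 3, 4}
Tree: B1–B2, B1–B3, B1–B4
Each bag holds 3 vertices, so the decomposition has width 2, which upper-bounds the treewidth. Conversely, {0, 2, 5} is a clique of size 3, and the vertices of any clique must share a bag in every tree decomposition; so some bag has ≥ 3 vertices and tw(G) ≥ 2. Hence tw(G) = 2 exactly.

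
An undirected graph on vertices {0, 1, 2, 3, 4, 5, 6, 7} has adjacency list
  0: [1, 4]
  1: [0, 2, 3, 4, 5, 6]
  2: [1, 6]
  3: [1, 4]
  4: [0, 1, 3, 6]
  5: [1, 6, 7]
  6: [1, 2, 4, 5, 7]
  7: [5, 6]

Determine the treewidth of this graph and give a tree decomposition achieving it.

Treewidth 2.
Bags: B1 = {1, 4, 6}  B2 = {1, 2, 6}  B3 = {1, 5, 6}  B4 = {5, 6, 7}  B5 = {1, 3, 4}  B6 = {0, 1, 4}
Tree: B1–B2, B2–B3, B3–B4, B1–B5, B1–B6

Each bag holds 3 vertices, so the decomposition has width 2, which upper-bounds the treewidth. For the lower bound, the 3 vertices {1, 2, 6} are pairwise adjacent, and any tree decomposition puts a clique entirely inside one bag — forcing width ≥ 2. The upper and lower bounds meet at 2, so that is the treewidth.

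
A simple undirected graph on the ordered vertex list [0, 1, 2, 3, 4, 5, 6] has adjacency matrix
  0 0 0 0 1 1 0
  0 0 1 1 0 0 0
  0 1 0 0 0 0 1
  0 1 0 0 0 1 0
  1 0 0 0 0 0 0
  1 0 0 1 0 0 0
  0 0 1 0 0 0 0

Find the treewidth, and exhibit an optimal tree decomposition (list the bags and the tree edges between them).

Treewidth 1.
Bags: B1 = {2, 6}  B2 = {1, 2}  B3 = {1, 3}  B4 = {3, 5}  B5 = {0, 5}  B6 = {0, 4}
Tree: B1–B2, B2–B3, B3–B4, B4–B5, B5–B6

Every bag has size at most 2, so the width is 2 − 1 = 1 and tw(G) ≤ 1. Any graph with an edge has treewidth ≥ 1, and G has the edge 6–2. Combining the bounds, tw(G) = 1.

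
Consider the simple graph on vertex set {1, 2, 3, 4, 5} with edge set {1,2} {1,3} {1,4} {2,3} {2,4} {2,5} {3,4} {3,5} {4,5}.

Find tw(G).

A width-3 tree decomposition is:
Bags: B1 = {1, 2, 3, 4}  B2 = {2, 3, 4, 5}
Tree: B1–B2
Every bag has size at most 4, so the width is 4 − 1 = 3 and tw(G) ≤ 3. Conversely, {1, 2, 3, 4} is a clique of size 4, and the vertices of any clique must share a bag in every tree decomposition; so some bag has ≥ 4 vertices and tw(G) ≥ 3. The upper and lower bounds meet at 3, so that is the treewidth.

3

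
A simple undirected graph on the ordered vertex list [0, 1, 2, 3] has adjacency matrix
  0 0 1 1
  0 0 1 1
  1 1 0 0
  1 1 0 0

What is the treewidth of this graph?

2

A width-2 tree decomposition is:
Bags: B1 = {0, 1, 2}  B2 = {0, 1, 3}
Tree: B1–B2
Each bag holds 3 vertices, so the decomposition has width 2, which upper-bounds the treewidth. The edges 1–2–0–3–1 form a cycle, so G is not a tree and its treewidth is at least 2. Hence tw(G) = 2 exactly.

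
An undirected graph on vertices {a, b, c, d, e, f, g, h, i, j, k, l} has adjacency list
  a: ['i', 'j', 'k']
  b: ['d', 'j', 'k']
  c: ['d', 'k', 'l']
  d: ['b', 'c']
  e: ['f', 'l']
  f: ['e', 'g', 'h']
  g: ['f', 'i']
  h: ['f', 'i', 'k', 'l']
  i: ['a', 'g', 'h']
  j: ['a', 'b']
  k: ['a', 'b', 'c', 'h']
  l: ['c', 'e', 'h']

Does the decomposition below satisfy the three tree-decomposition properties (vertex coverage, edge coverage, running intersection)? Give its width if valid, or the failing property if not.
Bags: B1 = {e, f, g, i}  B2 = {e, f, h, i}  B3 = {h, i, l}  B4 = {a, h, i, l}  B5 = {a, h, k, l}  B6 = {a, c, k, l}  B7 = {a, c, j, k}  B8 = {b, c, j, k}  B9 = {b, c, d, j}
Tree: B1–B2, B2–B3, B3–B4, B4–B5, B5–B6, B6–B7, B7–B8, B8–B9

No — edge (e,l) lies in no bag.

A tree decomposition must satisfy three properties: every vertex lies in some bag; for every edge, both endpoints lie together in some bag; and for every vertex, the bags containing it form a connected subtree. Here edge (e,l) lies in no bag, so the decomposition is invalid.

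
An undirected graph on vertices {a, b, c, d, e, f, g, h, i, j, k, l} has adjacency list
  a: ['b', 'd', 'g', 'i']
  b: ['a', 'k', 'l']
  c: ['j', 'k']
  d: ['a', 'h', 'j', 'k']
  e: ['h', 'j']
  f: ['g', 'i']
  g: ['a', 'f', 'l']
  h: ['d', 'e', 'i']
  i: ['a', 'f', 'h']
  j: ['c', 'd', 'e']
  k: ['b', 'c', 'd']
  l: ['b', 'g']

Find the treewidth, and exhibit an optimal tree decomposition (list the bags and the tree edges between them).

Treewidth 3.
One such decomposition:
Bags: B1 = {c, e, j, k}  B2 = {d, e, j, k}  B3 = {d, e, h, k}  B4 = {b, d, h, k}  B5 = {a, b, d, h}  B6 = {a, b, h, i}  B7 = {a, b, i, l}  B8 = {a, g, i, l}  B9 = {f, g, i, l}
Tree: B1–B2, B2–B3, B3–B4, B4–B5, B5–B6, B6–B7, B7–B8, B8–B9

Each bag holds 4 vertices, so the decomposition has width 3, which upper-bounds the treewidth. For the lower bound: the 4 vertex sets {c,e,j}, {k}, {d}, {a,b,h,i} are disjoint, each induces a connected subgraph, and every pair is joined by at least one edge of G. Contracting each set to a single vertex therefore yields K_{4} as a minor, and since treewidth is minor-monotone, tw(G) ≥ tw(K_{4}) = 3. The upper and lower bounds meet at 3, so that is the treewidth.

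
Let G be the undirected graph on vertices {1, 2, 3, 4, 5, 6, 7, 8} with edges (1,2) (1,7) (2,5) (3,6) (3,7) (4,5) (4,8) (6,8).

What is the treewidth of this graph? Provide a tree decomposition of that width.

Treewidth 2.
One such decomposition:
Bags: B1 = {2, 4, 5}  B2 = {2, 4, 8}  B3 = {2, 6, 8}  B4 = {2, 3, 6}  B5 = {2, 3, 7}  B6 = {1, 2, 7}
Tree: B1–B2, B2–B3, B3–B4, B4–B5, B5–B6

Each bag holds 3 vertices, so the decomposition has width 2, which upper-bounds the treewidth. The edges 2–5–4–8–6–3–7–1–2 form a cycle, so G is not a tree and its treewidth is at least 2. Hence tw(G) = 2 exactly.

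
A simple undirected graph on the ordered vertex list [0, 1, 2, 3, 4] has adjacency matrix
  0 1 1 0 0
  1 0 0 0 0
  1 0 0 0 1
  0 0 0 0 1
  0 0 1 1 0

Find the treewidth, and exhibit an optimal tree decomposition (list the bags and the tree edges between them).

Treewidth 1.
One optimal decomposition is:
Bags: B1 = {3, 4}  B2 = {2, 4}  B3 = {0, 2}  B4 = {0, 1}
Tree: B1–B2, B2–B3, B3–B4

The largest bag has 2 vertices, giving width 1; this decomposition certifies tw(G) ≤ 1. Any graph with an edge has treewidth ≥ 1, and G has the edge 3–4. The upper and lower bounds meet at 1, so that is the treewidth.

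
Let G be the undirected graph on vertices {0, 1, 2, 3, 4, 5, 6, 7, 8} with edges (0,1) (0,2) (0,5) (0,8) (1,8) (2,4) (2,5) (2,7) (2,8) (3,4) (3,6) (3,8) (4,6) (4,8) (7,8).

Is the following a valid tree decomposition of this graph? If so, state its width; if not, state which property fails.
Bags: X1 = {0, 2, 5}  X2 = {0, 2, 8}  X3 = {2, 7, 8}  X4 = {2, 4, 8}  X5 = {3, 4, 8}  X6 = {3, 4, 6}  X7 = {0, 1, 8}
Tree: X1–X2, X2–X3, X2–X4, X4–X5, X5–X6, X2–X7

Vertex coverage: the bags together contain {0, 1, 2, 3, 4, 5, 6, 7, 8}, the full vertex set. Edge coverage: each edge of G has both endpoints in at least one bag. Running intersection: for every vertex, the bags containing it form a connected subtree. All three properties hold, so this is a valid tree decomposition of width max|bag| − 1 = 2, and hence tw(G) ≤ 2.

Yes; width 2.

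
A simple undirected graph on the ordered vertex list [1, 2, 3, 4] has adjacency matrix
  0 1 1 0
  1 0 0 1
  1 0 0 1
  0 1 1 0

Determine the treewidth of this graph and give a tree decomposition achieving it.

Every bag has size at most 3, so the width is 3 − 1 = 2 and tw(G) ≤ 2. Since 2–1–3–4–2 is a cycle in G, G is not acyclic. Forests are exactly the graphs of treewidth ≤ 1, so tw(G) ≥ 2. The upper and lower bounds meet at 2, so that is the treewidth.

Treewidth 2.
Bags: B1 = {1, 2, 3}  B2 = {2, 3, 4}
Tree: B1–B2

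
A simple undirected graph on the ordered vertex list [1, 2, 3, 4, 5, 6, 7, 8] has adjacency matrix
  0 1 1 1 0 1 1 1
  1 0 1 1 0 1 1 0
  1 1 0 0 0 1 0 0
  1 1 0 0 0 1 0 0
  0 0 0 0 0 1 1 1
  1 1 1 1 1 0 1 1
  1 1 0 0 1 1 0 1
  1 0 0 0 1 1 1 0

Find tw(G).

A width-3 tree decomposition is:
Bags: B1 = {1, 2, 6, 7}  B2 = {1, 2, 4, 6}  B3 = {1, 6, 7, 8}  B4 = {5, 6, 7, 8}  B5 = {1, 2, 3, 6}
Tree: B1–B2, B1–B3, B3–B4, B2–B5
The largest bag has 4 vertices, giving width 3; this decomposition certifies tw(G) ≤ 3. For the lower bound, the 4 vertices {1, 6, 7, 8} are pairwise adjacent, and any tree decomposition puts a clique entirely inside one bag — forcing width ≥ 3. Therefore the treewidth is 3.

3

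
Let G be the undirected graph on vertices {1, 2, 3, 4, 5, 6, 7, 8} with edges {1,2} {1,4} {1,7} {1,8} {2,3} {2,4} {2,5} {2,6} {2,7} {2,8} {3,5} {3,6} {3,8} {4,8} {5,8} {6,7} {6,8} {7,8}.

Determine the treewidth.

3

A width-3 tree decomposition is:
Bags: B1 = {1, 2, 7, 8}  B2 = {2, 6, 7, 8}  B3 = {2, 3, 6, 8}  B4 = {2, 3, 5, 8}  B5 = {1, 2, 4, 8}
Tree: B1–B2, B2–B3, B3–B4, B1–B5
Each bag holds 4 vertices, so the decomposition has width 3, which upper-bounds the treewidth. For the lower bound, the 4 vertices {1, 2, 4, 8} are pairwise adjacent, and any tree decomposition puts a clique entirely inside one bag — forcing width ≥ 3. Therefore the treewidth is 3.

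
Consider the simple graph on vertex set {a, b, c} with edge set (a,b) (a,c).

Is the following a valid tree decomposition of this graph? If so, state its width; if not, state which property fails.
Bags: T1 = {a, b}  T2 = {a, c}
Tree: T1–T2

Yes; width 1.

Every vertex of G appears in some bag (union = {a, b, c}); every edge is covered by a bag; and for each vertex v the set of bags containing v is connected in the bag tree. The decomposition is therefore valid. The largest bag has 2 vertices, so the width is 1.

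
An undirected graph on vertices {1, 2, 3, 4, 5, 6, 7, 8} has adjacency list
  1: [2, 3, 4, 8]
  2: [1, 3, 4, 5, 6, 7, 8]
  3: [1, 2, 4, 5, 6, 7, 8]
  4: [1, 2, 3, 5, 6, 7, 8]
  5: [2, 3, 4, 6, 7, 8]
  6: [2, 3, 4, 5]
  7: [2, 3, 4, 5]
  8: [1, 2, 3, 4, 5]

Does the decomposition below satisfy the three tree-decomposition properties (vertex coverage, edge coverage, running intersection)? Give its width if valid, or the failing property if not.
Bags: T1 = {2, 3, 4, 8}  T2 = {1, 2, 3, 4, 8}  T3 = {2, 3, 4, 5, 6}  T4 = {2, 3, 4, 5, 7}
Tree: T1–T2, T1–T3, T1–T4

A tree decomposition must satisfy three properties: every vertex lies in some bag; for every edge, both endpoints lie together in some bag; and for every vertex, the bags containing it form a connected subtree. Here edge (5,8) lies in no bag, so the decomposition is invalid.

No — edge (5,8) lies in no bag.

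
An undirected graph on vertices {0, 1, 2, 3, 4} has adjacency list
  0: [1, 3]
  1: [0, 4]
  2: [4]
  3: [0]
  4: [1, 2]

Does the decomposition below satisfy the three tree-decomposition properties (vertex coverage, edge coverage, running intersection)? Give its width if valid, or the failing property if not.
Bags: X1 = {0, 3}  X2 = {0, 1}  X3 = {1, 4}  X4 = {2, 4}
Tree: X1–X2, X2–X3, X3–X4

Checking the three conditions: (i) the bags cover all of {0, 1, 2, 3, 4}; (ii) for each edge, some bag contains both endpoints; (iii) the bags containing any fixed vertex form a subtree. All hold, so the decomposition is valid with width 2 − 1 = 1.

Yes; width 1.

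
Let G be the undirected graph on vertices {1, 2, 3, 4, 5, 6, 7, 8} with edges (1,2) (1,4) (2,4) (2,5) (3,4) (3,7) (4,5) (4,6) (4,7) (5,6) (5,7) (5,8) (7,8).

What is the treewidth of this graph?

2

A width-2 tree decomposition is:
Bags: B1 = {4, 5, 7}  B2 = {4, 5, 6}  B3 = {3, 4, 7}  B4 = {2, 4, 5}  B5 = {5, 7, 8}  B6 = {1, 2, 4}
Tree: B1–B2, B1–B3, B2–B4, B1–B5, B4–B6
Each bag holds 3 vertices, so the decomposition has width 2, which upper-bounds the treewidth. For the lower bound, the 3 vertices {5, 7, 8} are pairwise adjacent, and any tree decomposition puts a clique entirely inside one bag — forcing width ≥ 2. Hence tw(G) = 2 exactly.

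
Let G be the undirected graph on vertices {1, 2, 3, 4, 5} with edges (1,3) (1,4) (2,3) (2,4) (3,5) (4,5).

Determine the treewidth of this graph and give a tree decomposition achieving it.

Every bag has size at most 3, so the width is 3 − 1 = 2 and tw(G) ≤ 2. For the lower bound, G contains the cycle 4–1–3–2–4, so G is not a forest; only forests have treewidth ≤ 1, hence tw(G) ≥ 2. Therefore the treewidth is 2.

Treewidth 2.
One optimal decomposition is:
Bags: B1 = {1, 3, 4}  B2 = {2, 3, 4}  B3 = {3, 4, 5}
Tree: B1–B2, B2–B3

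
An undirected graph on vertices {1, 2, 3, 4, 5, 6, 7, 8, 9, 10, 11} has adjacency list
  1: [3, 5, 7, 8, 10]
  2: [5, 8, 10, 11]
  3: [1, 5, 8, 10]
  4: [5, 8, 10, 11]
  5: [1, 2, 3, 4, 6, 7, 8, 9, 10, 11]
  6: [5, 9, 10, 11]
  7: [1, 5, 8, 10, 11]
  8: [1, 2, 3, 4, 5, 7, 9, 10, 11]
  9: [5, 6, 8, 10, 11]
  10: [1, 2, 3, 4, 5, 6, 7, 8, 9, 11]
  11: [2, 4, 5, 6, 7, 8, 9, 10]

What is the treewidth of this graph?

4

A width-4 tree decomposition is:
Bags: B1 = {5, 8, 9, 10, 11}  B2 = {4, 5, 8, 10, 11}  B3 = {5, 6, 9, 10, 11}  B4 = {5, 7, 8, 10, 11}  B5 = {2, 5, 8, 10, 11}  B6 = {1, 5, 7, 8, 10}  B7 = {1, 3, 5, 8, 10}
Tree: B1–B2, B1–B3, B2–B4, B1–B5, B4–B6, B6–B7
Each bag holds 5 vertices, so the decomposition has width 4, which upper-bounds the treewidth. Conversely, {5, 8, 9, 10, 11} is a clique of size 5, and the vertices of any clique must share a bag in every tree decomposition; so some bag has ≥ 5 vertices and tw(G) ≥ 4. Hence tw(G) = 4 exactly.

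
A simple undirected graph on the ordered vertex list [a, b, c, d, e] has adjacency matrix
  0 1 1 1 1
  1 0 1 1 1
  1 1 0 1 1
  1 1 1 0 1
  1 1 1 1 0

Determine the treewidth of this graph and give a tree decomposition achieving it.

Treewidth 4.
One such decomposition:
Bags: B1 = {a, b, c, d, e}
Tree: (single bag)

With just one bag of size 5, the width is 5 − 1 = 4, so tw(G) ≤ 4. Conversely, {a, b, c, d, e} is a clique of size 5, and the vertices of any clique must share a bag in every tree decomposition; so some bag has ≥ 5 vertices and tw(G) ≥ 4. Hence tw(G) = 4 exactly.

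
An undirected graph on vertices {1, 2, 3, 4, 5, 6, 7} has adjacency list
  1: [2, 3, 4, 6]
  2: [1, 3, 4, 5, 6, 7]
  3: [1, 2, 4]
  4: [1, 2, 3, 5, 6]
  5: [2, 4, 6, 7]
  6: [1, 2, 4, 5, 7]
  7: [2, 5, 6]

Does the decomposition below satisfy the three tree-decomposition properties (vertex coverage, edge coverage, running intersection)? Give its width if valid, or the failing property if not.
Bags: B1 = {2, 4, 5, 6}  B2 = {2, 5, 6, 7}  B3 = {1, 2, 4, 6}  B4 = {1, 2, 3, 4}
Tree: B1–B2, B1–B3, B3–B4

Yes; width 3.

Every vertex of G appears in some bag (union = {1, 2, 3, 4, 5, 6, 7}); every edge is covered by a bag; and for each vertex v the set of bags containing v is connected in the bag tree. The decomposition is therefore valid. The largest bag has 4 vertices, so the width is 3.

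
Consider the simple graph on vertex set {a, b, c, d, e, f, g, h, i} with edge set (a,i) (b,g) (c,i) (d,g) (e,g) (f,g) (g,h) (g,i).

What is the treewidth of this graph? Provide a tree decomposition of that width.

The largest bag has 2 vertices, giving width 1; this decomposition certifies tw(G) ≤ 1. Any graph with an edge has treewidth ≥ 1, and G has the edge b–g. Combining the bounds, tw(G) = 1.

Treewidth 1.
Bags: B1 = {b, g}  B2 = {g, i}  B3 = {d, g}  B4 = {a, i}  B5 = {e, g}  B6 = {f, g}  B7 = {g, h}  B8 = {c, i}
Tree: B1–B2, B1–B3, B2–B4, B1–B5, B1–B6, B2–B7, B4–B8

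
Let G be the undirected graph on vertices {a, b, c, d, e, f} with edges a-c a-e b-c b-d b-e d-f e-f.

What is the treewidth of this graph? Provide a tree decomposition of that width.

Treewidth 2.
One such decomposition:
Bags: B1 = {b, d, f}  B2 = {b, e, f}  B3 = {b, c, e}  B4 = {a, c, e}
Tree: B1–B2, B2–B3, B3–B4

Every bag has size at most 3, so the width is 3 − 1 = 2 and tw(G) ≤ 2. For the lower bound, G contains the cycle d–f–e–b–d, so G is not a forest; only forests have treewidth ≤ 1, hence tw(G) ≥ 2. Combining the bounds, tw(G) = 2.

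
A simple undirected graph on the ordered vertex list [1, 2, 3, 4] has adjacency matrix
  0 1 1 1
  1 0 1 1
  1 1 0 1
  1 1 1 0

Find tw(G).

3

A width-3 tree decomposition is:
Bags: B1 = {1, 2, 3, 4}
Tree: (single bag)
With just one bag of size 4, the width is 4 − 1 = 3, so tw(G) ≤ 3. Conversely, {1, 2, 3, 4} is a clique of size 4, and the vertices of any clique must share a bag in every tree decomposition; so some bag has ≥ 4 vertices and tw(G) ≥ 3. Combining the bounds, tw(G) = 3.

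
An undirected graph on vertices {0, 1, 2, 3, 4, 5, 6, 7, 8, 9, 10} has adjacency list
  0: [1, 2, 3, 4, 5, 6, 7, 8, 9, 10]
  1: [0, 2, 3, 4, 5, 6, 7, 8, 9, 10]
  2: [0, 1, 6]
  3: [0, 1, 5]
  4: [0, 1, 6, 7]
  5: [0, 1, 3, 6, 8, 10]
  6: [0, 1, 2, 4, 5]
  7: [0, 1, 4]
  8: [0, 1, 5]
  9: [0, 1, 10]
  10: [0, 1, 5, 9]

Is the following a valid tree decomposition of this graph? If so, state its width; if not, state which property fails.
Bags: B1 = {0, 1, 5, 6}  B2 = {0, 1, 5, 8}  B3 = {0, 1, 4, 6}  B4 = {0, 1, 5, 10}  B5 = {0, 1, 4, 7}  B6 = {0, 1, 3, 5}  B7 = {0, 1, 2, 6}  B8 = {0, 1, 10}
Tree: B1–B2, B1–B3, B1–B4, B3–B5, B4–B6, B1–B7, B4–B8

A tree decomposition must satisfy three properties: every vertex lies in some bag; for every edge, both endpoints lie together in some bag; and for every vertex, the bags containing it form a connected subtree. Here vertex 9 appears in no bag, so the decomposition is invalid.

No — vertex 9 appears in no bag.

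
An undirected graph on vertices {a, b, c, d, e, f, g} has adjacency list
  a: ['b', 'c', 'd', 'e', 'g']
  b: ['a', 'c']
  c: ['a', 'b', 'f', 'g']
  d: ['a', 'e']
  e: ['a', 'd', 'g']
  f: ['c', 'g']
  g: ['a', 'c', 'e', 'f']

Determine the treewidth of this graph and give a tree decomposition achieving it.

Treewidth 2.
Bags: B1 = {a, b, c}  B2 = {a, c, g}  B3 = {a, e, g}  B4 = {a, d, e}  B5 = {c, f, g}
Tree: B1–B2, B2–B3, B3–B4, B2–B5

Each bag holds 3 vertices, so the decomposition has width 2, which upper-bounds the treewidth. For the lower bound, the 3 vertices {a, d, e} are pairwise adjacent, and any tree decomposition puts a clique entirely inside one bag — forcing width ≥ 2. Hence tw(G) = 2 exactly.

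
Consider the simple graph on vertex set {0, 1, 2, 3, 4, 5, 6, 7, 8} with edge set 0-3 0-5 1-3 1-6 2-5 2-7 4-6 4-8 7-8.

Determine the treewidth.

A width-2 tree decomposition is:
Bags: B1 = {1, 4, 6}  B2 = {1, 4, 8}  B3 = {1, 7, 8}  B4 = {1, 2, 7}  B5 = {1, 2, 5}  B6 = {0, 1, 5}  B7 = {0, 1, 3}
Tree: B1–B2, B2–B3, B3–B4, B4–B5, B5–B6, B6–B7
The largest bag has 3 vertices, giving width 2; this decomposition certifies tw(G) ≤ 2. The edges 1–6–4–8–7–2–5–0–3–1 form a cycle, so G is not a tree and its treewidth is at least 2. Hence tw(G) = 2 exactly.

2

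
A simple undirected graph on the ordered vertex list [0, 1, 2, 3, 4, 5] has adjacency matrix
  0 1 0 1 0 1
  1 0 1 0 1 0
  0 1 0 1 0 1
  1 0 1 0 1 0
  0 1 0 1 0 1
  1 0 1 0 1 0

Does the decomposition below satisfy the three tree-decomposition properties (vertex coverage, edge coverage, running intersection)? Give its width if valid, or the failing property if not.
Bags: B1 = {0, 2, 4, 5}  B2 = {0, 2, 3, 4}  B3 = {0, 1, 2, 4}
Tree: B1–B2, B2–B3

Checking the three conditions: (i) the bags cover all of {0, 1, 2, 3, 4, 5}; (ii) for each edge, some bag contains both endpoints; (iii) the bags containing any fixed vertex form a subtree. All hold, so the decomposition is valid with width 4 − 1 = 3.

Yes; width 3.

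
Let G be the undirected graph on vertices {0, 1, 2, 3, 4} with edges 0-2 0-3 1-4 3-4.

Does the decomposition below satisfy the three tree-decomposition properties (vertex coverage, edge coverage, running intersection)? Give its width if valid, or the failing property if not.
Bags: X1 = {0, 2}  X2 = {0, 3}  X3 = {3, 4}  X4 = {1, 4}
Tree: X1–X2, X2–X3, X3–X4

Yes; width 1.

Every vertex of G appears in some bag (union = {0, 1, 2, 3, 4}); every edge is covered by a bag; and for each vertex v the set of bags containing v is connected in the bag tree. The decomposition is therefore valid. The largest bag has 2 vertices, so the width is 1.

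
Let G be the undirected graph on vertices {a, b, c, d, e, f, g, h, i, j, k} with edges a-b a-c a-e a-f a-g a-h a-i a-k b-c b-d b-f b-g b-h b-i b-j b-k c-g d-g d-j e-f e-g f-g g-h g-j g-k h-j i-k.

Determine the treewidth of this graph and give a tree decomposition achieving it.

Each bag holds 4 vertices, so the decomposition has width 3, which upper-bounds the treewidth. For the lower bound, the 4 vertices {a, e, f, g} are pairwise adjacent, and any tree decomposition puts a clique entirely inside one bag — forcing width ≥ 3. Hence tw(G) = 3 exactly.

Treewidth 3.
One optimal decomposition is:
Bags: B1 = {a, b, g, k}  B2 = {a, b, f, g}  B3 = {a, b, g, h}  B4 = {a, e, f, g}  B5 = {b, g, h, j}  B6 = {b, d, g, j}  B7 = {a, b, c, g}  B8 = {a, b, i, k}
Tree: B1–B2, B2–B3, B2–B4, B3–B5, B5–B6, B1–B7, B1–B8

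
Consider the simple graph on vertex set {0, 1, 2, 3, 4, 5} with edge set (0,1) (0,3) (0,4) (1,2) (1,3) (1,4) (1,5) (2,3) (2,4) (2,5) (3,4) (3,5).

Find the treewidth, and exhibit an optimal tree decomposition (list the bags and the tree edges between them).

Treewidth 3.
One optimal decomposition is:
Bags: B1 = {1, 2, 3, 4}  B2 = {0, 1, 3, 4}  B3 = {1, 2, 3, 5}
Tree: B1–B2, B1–B3

Each bag holds 4 vertices, so the decomposition has width 3, which upper-bounds the treewidth. Conversely, {0, 1, 3, 4} is a clique of size 4, and the vertices of any clique must share a bag in every tree decomposition; so some bag has ≥ 4 vertices and tw(G) ≥ 3. Combining the bounds, tw(G) = 3.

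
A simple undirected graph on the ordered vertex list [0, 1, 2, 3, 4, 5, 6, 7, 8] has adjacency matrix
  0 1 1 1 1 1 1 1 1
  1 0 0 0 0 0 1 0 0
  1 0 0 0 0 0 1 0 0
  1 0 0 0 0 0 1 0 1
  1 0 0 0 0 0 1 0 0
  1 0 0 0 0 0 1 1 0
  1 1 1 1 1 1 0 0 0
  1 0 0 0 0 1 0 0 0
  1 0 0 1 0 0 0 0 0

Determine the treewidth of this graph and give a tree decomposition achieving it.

Treewidth 2.
One optimal decomposition is:
Bags: B1 = {0, 3, 6}  B2 = {0, 3, 8}  B3 = {0, 5, 6}  B4 = {0, 2, 6}  B5 = {0, 5, 7}  B6 = {0, 1, 6}  B7 = {0, 4, 6}
Tree: B1–B2, B1–B3, B3–B4, B3–B5, B1–B6, B4–B7

The largest bag has 3 vertices, giving width 2; this decomposition certifies tw(G) ≤ 2. Conversely, {0, 3, 8} is a clique of size 3, and the vertices of any clique must share a bag in every tree decomposition; so some bag has ≥ 3 vertices and tw(G) ≥ 2. The upper and lower bounds meet at 2, so that is the treewidth.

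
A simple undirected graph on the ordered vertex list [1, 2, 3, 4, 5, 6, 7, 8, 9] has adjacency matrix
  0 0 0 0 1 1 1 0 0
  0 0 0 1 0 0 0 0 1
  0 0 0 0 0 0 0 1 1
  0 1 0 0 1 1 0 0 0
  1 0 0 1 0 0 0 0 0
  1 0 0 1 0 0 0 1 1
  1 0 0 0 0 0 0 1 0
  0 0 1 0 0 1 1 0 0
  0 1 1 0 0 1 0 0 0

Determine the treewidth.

3

A width-3 tree decomposition is:
Bags: B1 = {1, 5, 7, 8}  B2 = {1, 5, 6, 8}  B3 = {4, 5, 6, 8}  B4 = {3, 4, 6, 8}  B5 = {3, 4, 6, 9}  B6 = {2, 3, 4, 9}
Tree: B1–B2, B2–B3, B3–B4, B4–B5, B5–B6
The largest bag has 4 vertices, giving width 3; this decomposition certifies tw(G) ≤ 3. For the lower bound: the 4 vertex sets {1,5,7}, {8}, {6}, {2,3,4,9} are disjoint, each induces a connected subgraph, and every pair is joined by at least one edge of G. Contracting each set to a single vertex therefore yields K_{4} as a minor, and since treewidth is minor-monotone, tw(G) ≥ tw(K_{4}) = 3. Hence tw(G) = 3 exactly.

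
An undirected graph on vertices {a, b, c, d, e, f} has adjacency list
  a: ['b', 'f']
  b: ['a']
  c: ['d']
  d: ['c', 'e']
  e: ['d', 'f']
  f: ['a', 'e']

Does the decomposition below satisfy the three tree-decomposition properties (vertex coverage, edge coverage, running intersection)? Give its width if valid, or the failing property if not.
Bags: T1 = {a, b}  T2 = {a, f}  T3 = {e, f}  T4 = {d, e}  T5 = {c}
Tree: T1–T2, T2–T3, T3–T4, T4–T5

A tree decomposition must satisfy three properties: every vertex lies in some bag; for every edge, both endpoints lie together in some bag; and for every vertex, the bags containing it form a connected subtree. Here edge (d,c) lies in no bag, so the decomposition is invalid.

No — edge (d,c) lies in no bag.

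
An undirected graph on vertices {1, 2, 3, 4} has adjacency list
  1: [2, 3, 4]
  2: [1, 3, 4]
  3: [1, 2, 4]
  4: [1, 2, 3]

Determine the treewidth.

3

A width-3 tree decomposition is:
Bags: B1 = {1, 2, 3, 4}
Tree: (single bag)
A single bag containing all 4 vertices is trivially a valid decomposition of width 3. Conversely, {1, 2, 3, 4} is a clique of size 4, and the vertices of any clique must share a bag in every tree decomposition; so some bag has ≥ 4 vertices and tw(G) ≥ 3. Therefore the treewidth is 3.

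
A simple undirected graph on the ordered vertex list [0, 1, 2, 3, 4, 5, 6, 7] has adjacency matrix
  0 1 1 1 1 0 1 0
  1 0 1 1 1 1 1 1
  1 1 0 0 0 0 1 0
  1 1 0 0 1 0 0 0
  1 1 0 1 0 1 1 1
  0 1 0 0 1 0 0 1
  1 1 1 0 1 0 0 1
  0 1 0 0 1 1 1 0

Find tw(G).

A width-3 tree decomposition is:
Bags: B1 = {0, 1, 4, 6}  B2 = {0, 1, 2, 6}  B3 = {1, 4, 6, 7}  B4 = {1, 4, 5, 7}  B5 = {0, 1, 3, 4}
Tree: B1–B2, B1–B3, B3–B4, B1–B5
The largest bag has 4 vertices, giving width 3; this decomposition certifies tw(G) ≤ 3. For the lower bound, the 4 vertices {0, 1, 2, 6} are pairwise adjacent, and any tree decomposition puts a clique entirely inside one bag — forcing width ≥ 3. The upper and lower bounds meet at 3, so that is the treewidth.

3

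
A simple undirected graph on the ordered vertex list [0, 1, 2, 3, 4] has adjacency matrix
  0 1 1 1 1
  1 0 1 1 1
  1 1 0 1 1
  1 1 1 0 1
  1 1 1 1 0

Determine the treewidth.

4

A width-4 tree decomposition is:
Bags: B1 = {0, 1, 2, 3, 4}
Tree: (single bag)
With just one bag of size 5, the width is 5 − 1 = 4, so tw(G) ≤ 4. Conversely, {0, 1, 2, 3, 4} is a clique of size 5, and the vertices of any clique must share a bag in every tree decomposition; so some bag has ≥ 5 vertices and tw(G) ≥ 4. Hence tw(G) = 4 exactly.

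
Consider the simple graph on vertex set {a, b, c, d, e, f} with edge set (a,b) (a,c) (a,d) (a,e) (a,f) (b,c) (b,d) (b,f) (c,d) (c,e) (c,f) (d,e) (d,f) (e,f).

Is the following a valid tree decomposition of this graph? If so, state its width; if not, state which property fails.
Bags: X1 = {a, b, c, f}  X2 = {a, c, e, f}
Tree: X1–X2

A tree decomposition must satisfy three properties: every vertex lies in some bag; for every edge, both endpoints lie together in some bag; and for every vertex, the bags containing it form a connected subtree. Here vertex d appears in no bag, so the decomposition is invalid.

No — vertex d appears in no bag.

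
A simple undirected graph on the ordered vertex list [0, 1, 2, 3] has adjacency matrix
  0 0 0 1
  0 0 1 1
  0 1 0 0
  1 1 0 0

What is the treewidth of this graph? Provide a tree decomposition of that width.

Treewidth 1.
Bags: B1 = {1, 2}  B2 = {1, 3}  B3 = {0, 3}
Tree: B1–B2, B2–B3

The largest bag has 2 vertices, giving width 1; this decomposition certifies tw(G) ≤ 1. G has an edge, so its treewidth is at least 1. Therefore the treewidth is 1.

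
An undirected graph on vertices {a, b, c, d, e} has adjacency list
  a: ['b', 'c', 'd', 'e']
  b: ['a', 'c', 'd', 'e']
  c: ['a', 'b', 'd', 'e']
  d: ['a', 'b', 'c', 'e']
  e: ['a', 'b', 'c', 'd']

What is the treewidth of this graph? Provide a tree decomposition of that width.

Treewidth 4.
One optimal decomposition is:
Bags: B1 = {a, b, c, d, e}
Tree: (single bag)

With just one bag of size 5, the width is 5 − 1 = 4, so tw(G) ≤ 4. Conversely, {a, b, c, d, e} is a clique of size 5, and the vertices of any clique must share a bag in every tree decomposition; so some bag has ≥ 5 vertices and tw(G) ≥ 4. Therefore the treewidth is 4.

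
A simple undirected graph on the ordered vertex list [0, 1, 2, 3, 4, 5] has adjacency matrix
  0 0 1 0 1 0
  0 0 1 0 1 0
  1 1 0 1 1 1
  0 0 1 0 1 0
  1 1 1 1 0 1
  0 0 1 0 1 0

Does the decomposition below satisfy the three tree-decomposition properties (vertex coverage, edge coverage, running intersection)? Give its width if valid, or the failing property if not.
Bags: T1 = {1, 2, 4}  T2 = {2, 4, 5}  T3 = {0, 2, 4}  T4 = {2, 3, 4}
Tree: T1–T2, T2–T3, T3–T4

Every vertex of G appears in some bag (union = {0, 1, 2, 3, 4, 5}); every edge is covered by a bag; and for each vertex v the set of bags containing v is connected in the bag tree. The decomposition is therefore valid. The largest bag has 3 vertices, so the width is 2.

Yes; width 2.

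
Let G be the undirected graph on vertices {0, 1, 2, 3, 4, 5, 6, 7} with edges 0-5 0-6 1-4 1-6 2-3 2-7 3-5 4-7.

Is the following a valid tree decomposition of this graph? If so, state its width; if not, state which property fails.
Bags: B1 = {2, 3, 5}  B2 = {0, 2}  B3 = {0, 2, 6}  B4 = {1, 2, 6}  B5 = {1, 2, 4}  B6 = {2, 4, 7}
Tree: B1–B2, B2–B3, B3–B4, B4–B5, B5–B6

A tree decomposition must satisfy three properties: every vertex lies in some bag; for every edge, both endpoints lie together in some bag; and for every vertex, the bags containing it form a connected subtree. Here edge (5,0) lies in no bag, so the decomposition is invalid.

No — edge (5,0) lies in no bag.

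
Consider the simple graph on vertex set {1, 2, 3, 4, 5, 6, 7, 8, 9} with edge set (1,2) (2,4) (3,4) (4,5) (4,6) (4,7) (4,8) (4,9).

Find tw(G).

A width-1 tree decomposition is:
Bags: B1 = {4, 5}  B2 = {4, 9}  B3 = {3, 4}  B4 = {2, 4}  B5 = {1, 2}  B6 = {4, 8}  B7 = {4, 7}  B8 = {4, 6}
Tree: B1–B2, B1–B3, B2–B4, B4–B5, B4–B6, B2–B7, B4–B8
Every bag has size at most 2, so the width is 2 − 1 = 1 and tw(G) ≤ 1. G has an edge, so its treewidth is at least 1. The upper and lower bounds meet at 1, so that is the treewidth.

1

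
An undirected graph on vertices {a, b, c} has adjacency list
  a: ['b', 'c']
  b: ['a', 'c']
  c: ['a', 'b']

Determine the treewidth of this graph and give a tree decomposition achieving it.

Treewidth 2.
One optimal decomposition is:
Bags: B1 = {a, b, c}
Tree: (single bag)

A single bag containing all 3 vertices is trivially a valid decomposition of width 2. For the lower bound, the 3 vertices {a, b, c} are pairwise adjacent, and any tree decomposition puts a clique entirely inside one bag — forcing width ≥ 2. Hence tw(G) = 2 exactly.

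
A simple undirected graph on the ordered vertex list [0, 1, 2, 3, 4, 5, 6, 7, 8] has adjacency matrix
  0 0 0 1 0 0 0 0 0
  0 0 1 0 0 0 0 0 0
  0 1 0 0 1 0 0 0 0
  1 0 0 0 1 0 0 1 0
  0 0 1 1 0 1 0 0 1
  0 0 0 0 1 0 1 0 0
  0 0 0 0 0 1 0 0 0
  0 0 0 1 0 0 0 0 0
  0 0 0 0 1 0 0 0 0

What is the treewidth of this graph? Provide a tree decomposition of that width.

Treewidth 1.
One optimal decomposition is:
Bags: B1 = {4, 5}  B2 = {3, 4}  B3 = {2, 4}  B4 = {5, 6}  B5 = {3, 7}  B6 = {4, 8}  B7 = {0, 3}  B8 = {1, 2}
Tree: B1–B2, B1–B3, B1–B4, B2–B5, B3–B6, B5–B7, B3–B8

The largest bag has 2 vertices, giving width 1; this decomposition certifies tw(G) ≤ 1. G has an edge, so its treewidth is at least 1. Therefore the treewidth is 1.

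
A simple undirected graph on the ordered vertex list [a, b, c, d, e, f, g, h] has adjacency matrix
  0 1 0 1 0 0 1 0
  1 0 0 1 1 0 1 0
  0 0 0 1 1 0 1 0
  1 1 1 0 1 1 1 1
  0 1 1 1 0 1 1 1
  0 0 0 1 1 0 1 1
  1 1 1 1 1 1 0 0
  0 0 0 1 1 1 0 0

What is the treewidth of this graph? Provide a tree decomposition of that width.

Treewidth 3.
One optimal decomposition is:
Bags: B1 = {c, d, e, g}  B2 = {b, d, e, g}  B3 = {d, e, f, g}  B4 = {d, e, f, h}  B5 = {a, b, d, g}
Tree: B1–B2, B1–B3, B3–B4, B2–B5

Every bag has size at most 4, so the width is 4 − 1 = 3 and tw(G) ≤ 3. Conversely, {c, d, e, g} is a clique of size 4, and the vertices of any clique must share a bag in every tree decomposition; so some bag has ≥ 4 vertices and tw(G) ≥ 3. Therefore the treewidth is 3.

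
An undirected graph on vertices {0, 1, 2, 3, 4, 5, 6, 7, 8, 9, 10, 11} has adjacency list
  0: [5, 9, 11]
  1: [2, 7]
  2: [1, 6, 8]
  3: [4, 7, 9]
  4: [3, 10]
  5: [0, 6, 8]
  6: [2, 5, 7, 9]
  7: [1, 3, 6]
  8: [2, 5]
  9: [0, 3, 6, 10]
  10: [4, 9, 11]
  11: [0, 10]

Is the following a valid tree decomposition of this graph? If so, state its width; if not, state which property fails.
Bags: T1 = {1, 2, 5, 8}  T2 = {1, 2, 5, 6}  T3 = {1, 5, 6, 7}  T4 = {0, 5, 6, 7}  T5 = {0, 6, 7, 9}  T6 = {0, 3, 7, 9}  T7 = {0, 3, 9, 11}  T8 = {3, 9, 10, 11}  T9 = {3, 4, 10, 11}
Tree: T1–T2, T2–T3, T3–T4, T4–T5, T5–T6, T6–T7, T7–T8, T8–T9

Checking the three conditions: (i) the bags cover all of {0, 1, 2, 3, 4, 5, 6, 7, 8, 9, 10, 11}; (ii) for each edge, some bag contains both endpoints; (iii) the bags containing any fixed vertex form a subtree. All hold, so the decomposition is valid with width 4 − 1 = 3.

Yes; width 3.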